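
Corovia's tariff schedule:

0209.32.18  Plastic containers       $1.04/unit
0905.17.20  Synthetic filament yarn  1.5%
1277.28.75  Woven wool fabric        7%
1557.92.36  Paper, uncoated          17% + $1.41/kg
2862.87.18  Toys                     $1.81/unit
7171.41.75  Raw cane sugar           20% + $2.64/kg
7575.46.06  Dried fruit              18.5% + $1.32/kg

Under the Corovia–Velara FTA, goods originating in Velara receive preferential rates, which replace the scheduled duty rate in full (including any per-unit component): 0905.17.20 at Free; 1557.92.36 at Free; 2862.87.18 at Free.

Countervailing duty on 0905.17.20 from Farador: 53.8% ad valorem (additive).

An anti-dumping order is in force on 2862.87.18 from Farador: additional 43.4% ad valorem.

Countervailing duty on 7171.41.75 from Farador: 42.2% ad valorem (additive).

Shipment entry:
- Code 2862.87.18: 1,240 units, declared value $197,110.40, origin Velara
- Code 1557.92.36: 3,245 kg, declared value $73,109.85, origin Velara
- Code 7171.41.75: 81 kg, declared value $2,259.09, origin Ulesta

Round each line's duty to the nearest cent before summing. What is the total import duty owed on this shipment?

$665.66

Line 1 (2862.87.18, Velara, 1,240 units, $197,110.40):
Base rate for 2862.87.18 is $1.81/unit.
Origin Velara qualifies under the Corovia–Velara agreement and 2862.87.18 is covered: preferential rate Free applies instead.
The additional-duty order on 2862.87.18 targets Farador, not Velara; it does not apply.
Duty = $197,110.40 × 0% = $0.00.
Line 2 (1557.92.36, Velara, 3,245 kg, $73,109.85):
Base rate for 1557.92.36 is 17% + $1.41/kg.
Origin Velara qualifies under the Corovia–Velara agreement and 1557.92.36 is covered: preferential rate Free applies instead.
Duty = $73,109.85 × 0% = $0.00.
Line 3 (7171.41.75, Ulesta, 81 kg, $2,259.09):
Base rate for 7171.41.75 is 20% + $2.64/kg.
The additional-duty order on 7171.41.75 targets Farador, not Ulesta; it does not apply.
Duty = $2,259.09 × 20% + 81 × $2.64 = $665.66.
Total = $0.00 + $0.00 + $665.66 = $665.66.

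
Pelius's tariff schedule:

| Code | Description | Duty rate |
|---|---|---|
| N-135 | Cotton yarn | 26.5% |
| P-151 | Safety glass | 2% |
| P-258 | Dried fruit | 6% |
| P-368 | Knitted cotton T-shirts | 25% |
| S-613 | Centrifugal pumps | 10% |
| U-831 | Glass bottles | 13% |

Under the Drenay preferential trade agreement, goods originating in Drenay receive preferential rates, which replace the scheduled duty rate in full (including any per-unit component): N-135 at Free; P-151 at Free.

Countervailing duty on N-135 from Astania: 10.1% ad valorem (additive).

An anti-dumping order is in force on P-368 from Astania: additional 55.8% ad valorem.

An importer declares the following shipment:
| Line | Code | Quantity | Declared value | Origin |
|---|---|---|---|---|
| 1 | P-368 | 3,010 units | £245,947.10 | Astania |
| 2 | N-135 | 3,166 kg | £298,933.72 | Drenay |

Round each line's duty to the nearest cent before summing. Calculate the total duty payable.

Line 1 (P-368, Astania, 3,010 units, £245,947.10):
Base rate for P-368 is 25%.
Additional duty on P-368 from Astania: +55.8%. Applied ad valorem rate: 25% + 55.8% = 80.8%.
Duty = £245,947.10 × 80.8% = £198,725.26.
Line 2 (N-135, Drenay, 3,166 kg, £298,933.72):
Base rate for N-135 is 26.5%.
Origin Drenay qualifies under the Pelius–Drenay agreement and N-135 is covered: preferential rate Free applies instead.
The additional-duty order on N-135 targets Astania, not Drenay; it does not apply.
Duty = £298,933.72 × 0% = £0.00.
Total = £198,725.26 + £0.00 = £198,725.26.

£198,725.26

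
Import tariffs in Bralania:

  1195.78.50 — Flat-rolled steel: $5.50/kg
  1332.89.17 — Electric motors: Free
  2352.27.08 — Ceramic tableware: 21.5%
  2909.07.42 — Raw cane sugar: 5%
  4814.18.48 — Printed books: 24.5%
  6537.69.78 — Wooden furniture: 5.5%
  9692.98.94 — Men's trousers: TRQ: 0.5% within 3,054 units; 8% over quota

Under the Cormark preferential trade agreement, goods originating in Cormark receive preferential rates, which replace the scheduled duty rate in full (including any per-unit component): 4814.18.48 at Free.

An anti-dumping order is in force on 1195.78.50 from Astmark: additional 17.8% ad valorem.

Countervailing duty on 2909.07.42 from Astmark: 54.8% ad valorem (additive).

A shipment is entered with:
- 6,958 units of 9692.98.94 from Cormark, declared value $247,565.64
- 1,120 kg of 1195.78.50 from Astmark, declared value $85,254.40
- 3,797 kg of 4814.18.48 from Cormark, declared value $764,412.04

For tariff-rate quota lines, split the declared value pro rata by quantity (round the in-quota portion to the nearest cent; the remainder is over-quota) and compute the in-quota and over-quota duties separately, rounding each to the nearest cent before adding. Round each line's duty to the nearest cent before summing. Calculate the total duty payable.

Line 1 (9692.98.94, Cormark, 6,958 units, $247,565.64):
Code 9692.98.94 is under a tariff-rate quota (threshold 3,054 units). In-quota: 3,054 units at 0.5%; over-quota: 3,904 units at 8%.
Pro-rata value split: in-quota = $247,565.64 × 3,054/6,958 = $108,661.32; over-quota = $247,565.64 − $108,661.32 = $138,904.32.
In-quota duty = $108,661.32 × 0.5% = $543.31. Over-quota duty = $138,904.32 × 8% = $11,112.35.
Line duty = $543.31 + $11,112.35 = $11,655.66.
Line 2 (1195.78.50, Astmark, 1,120 kg, $85,254.40):
Base rate for 1195.78.50 is $5.50/kg.
Additional duty on 1195.78.50 from Astmark: +17.8% ad valorem. Applied ad valorem rate = 17.8%.
Duty = $85,254.40 × 17.8% + 1,120 × $5.50 = $21,335.28.
Line 3 (4814.18.48, Cormark, 3,797 kg, $764,412.04):
Base rate for 4814.18.48 is 24.5%.
Origin Cormark qualifies under the Bralania–Cormark agreement and 4814.18.48 is covered: preferential rate Free applies instead.
Duty = $764,412.04 × 0% = $0.00.
Total = $11,655.66 + $21,335.28 + $0.00 = $32,990.94.

$32,990.94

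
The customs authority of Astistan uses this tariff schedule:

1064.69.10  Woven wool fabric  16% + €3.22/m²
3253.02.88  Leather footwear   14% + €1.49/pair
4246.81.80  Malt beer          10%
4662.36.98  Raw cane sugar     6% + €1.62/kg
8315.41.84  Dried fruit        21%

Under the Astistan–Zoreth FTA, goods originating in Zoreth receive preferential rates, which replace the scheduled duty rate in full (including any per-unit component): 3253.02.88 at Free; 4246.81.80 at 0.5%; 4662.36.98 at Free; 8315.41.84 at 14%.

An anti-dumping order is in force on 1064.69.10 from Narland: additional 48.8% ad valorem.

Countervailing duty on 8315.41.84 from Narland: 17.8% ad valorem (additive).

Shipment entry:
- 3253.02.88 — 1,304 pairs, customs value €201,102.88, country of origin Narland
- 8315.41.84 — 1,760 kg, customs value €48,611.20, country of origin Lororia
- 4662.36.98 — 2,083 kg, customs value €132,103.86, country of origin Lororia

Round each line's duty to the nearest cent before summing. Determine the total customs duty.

Line 1 (3253.02.88, Narland, 1,304 pairs, €201,102.88):
Base rate for 3253.02.88 is 14% + €1.49/pair.
3253.02.88 has an FTA preferential rate, but origin Narland is not Zoreth; base rate stands.
Duty = €201,102.88 × 14% + 1,304 × €1.49 = €30,097.36.
Line 2 (8315.41.84, Lororia, 1,760 kg, €48,611.20):
Base rate for 8315.41.84 is 21%.
8315.41.84 has an FTA preferential rate, but origin Lororia is not Zoreth; base rate stands.
The additional-duty order on 8315.41.84 targets Narland, not Lororia; it does not apply.
Duty = €48,611.20 × 21% = €10,208.35.
Line 3 (4662.36.98, Lororia, 2,083 kg, €132,103.86):
Base rate for 4662.36.98 is 6% + €1.62/kg.
4662.36.98 has an FTA preferential rate, but origin Lororia is not Zoreth; base rate stands.
Duty = €132,103.86 × 6% + 2,083 × €1.62 = €11,300.69.
Total = €30,097.36 + €10,208.35 + €11,300.69 = €51,606.40.

€51,606.40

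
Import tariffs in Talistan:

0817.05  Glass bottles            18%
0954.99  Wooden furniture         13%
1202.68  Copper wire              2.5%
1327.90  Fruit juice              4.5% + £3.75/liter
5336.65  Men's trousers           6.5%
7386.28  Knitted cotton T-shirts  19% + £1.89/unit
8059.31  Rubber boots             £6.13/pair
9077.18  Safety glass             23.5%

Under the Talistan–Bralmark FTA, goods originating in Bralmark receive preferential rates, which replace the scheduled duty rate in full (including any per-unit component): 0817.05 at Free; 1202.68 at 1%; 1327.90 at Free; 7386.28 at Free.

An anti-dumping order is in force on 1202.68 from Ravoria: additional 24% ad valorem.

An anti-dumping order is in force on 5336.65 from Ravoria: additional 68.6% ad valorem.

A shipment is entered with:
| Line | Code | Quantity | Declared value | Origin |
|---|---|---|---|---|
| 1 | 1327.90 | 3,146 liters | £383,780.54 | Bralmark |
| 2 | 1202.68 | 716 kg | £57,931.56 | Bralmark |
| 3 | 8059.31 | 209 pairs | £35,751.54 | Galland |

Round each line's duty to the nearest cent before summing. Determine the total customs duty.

Line 1 (1327.90, Bralmark, 3,146 liters, £383,780.54):
Base rate for 1327.90 is 4.5% + £3.75/liter.
Origin Bralmark qualifies under the Talistan–Bralmark agreement and 1327.90 is covered: preferential rate Free applies instead.
Duty = £383,780.54 × 0% = £0.00.
Line 2 (1202.68, Bralmark, 716 kg, £57,931.56):
Base rate for 1202.68 is 2.5%.
Origin Bralmark qualifies under the Talistan–Bralmark agreement and 1202.68 is covered: preferential rate 1% applies instead.
The additional-duty order on 1202.68 targets Ravoria, not Bralmark; it does not apply.
Duty = £57,931.56 × 1% = £579.32.
Line 3 (8059.31, Galland, 209 pairs, £35,751.54):
Base rate for 8059.31 is £6.13/pair.
Duty = 209 × £6.13 = £1,281.17.
Total = £0.00 + £579.32 + £1,281.17 = £1,860.49.

£1,860.49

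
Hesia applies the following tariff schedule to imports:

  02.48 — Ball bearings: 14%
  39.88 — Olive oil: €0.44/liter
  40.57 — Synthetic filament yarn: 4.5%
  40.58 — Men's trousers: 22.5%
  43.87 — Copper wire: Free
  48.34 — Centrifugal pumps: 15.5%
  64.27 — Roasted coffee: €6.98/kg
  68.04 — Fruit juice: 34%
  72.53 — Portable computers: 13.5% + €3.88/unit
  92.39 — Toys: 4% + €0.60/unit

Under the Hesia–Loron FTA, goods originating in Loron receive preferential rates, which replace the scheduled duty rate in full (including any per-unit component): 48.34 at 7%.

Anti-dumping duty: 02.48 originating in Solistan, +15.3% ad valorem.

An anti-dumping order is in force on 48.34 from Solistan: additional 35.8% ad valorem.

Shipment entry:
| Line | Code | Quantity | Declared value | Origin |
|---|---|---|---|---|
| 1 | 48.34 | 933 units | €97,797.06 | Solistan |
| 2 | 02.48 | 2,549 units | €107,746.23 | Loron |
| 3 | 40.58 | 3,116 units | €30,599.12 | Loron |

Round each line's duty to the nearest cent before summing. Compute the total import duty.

Line 1 (48.34, Solistan, 933 units, €97,797.06):
Base rate for 48.34 is 15.5%.
48.34 has an FTA preferential rate, but origin Solistan is not Loron; base rate stands.
Additional duty on 48.34 from Solistan: +35.8%. Applied ad valorem rate: 15.5% + 35.8% = 51.3%.
Duty = €97,797.06 × 51.3% = €50,169.89.
Line 2 (02.48, Loron, 2,549 units, €107,746.23):
Base rate for 02.48 is 14%.
Origin Loron is the FTA partner but 02.48 is not on the preference list; base rate stands.
The additional-duty order on 02.48 targets Solistan, not Loron; it does not apply.
Duty = €107,746.23 × 14% = €15,084.47.
Line 3 (40.58, Loron, 3,116 units, €30,599.12):
Base rate for 40.58 is 22.5%.
Origin Loron is the FTA partner but 40.58 is not on the preference list; base rate stands.
Duty = €30,599.12 × 22.5% = €6,884.80.
Total = €50,169.89 + €15,084.47 + €6,884.80 = €72,139.16.

€72,139.16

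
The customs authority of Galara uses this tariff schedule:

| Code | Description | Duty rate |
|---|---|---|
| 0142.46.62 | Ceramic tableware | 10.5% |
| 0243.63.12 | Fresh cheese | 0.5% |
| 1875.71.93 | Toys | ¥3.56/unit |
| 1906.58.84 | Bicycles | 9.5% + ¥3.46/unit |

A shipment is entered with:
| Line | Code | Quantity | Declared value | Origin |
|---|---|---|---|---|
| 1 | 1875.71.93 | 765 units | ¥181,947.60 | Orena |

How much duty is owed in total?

¥2,723.40

Line 1 (1875.71.93, Orena, 765 units, ¥181,947.60):
Base rate for 1875.71.93 is ¥3.56/unit.
Duty = 765 × ¥3.56 = ¥2,723.40.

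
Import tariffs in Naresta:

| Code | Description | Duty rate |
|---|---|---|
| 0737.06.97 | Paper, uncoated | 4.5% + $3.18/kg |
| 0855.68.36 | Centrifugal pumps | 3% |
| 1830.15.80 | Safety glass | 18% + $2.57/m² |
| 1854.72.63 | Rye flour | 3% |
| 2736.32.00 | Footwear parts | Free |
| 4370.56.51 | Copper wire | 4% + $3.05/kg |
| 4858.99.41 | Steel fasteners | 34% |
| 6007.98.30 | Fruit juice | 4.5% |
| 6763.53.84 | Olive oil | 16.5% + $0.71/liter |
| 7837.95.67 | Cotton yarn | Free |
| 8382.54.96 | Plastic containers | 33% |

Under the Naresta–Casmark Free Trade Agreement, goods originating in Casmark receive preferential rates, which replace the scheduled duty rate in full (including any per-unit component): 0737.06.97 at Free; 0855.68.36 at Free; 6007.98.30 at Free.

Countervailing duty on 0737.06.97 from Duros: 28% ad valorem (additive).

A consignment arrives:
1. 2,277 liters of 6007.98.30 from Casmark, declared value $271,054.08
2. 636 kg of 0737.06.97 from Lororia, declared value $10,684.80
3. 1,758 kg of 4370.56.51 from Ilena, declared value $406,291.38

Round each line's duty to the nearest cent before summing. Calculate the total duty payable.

$24,116.86

Line 1 (6007.98.30, Casmark, 2,277 liters, $271,054.08):
Base rate for 6007.98.30 is 4.5%.
Origin Casmark qualifies under the Naresta–Casmark agreement and 6007.98.30 is covered: preferential rate Free applies instead.
Duty = $271,054.08 × 0% = $0.00.
Line 2 (0737.06.97, Lororia, 636 kg, $10,684.80):
Base rate for 0737.06.97 is 4.5% + $3.18/kg.
0737.06.97 has an FTA preferential rate, but origin Lororia is not Casmark; base rate stands.
The additional-duty order on 0737.06.97 targets Duros, not Lororia; it does not apply.
Duty = $10,684.80 × 4.5% + 636 × $3.18 = $2,503.30.
Line 3 (4370.56.51, Ilena, 1,758 kg, $406,291.38):
Base rate for 4370.56.51 is 4% + $3.05/kg.
Duty = $406,291.38 × 4% + 1,758 × $3.05 = $21,613.56.
Total = $0.00 + $2,503.30 + $21,613.56 = $24,116.86.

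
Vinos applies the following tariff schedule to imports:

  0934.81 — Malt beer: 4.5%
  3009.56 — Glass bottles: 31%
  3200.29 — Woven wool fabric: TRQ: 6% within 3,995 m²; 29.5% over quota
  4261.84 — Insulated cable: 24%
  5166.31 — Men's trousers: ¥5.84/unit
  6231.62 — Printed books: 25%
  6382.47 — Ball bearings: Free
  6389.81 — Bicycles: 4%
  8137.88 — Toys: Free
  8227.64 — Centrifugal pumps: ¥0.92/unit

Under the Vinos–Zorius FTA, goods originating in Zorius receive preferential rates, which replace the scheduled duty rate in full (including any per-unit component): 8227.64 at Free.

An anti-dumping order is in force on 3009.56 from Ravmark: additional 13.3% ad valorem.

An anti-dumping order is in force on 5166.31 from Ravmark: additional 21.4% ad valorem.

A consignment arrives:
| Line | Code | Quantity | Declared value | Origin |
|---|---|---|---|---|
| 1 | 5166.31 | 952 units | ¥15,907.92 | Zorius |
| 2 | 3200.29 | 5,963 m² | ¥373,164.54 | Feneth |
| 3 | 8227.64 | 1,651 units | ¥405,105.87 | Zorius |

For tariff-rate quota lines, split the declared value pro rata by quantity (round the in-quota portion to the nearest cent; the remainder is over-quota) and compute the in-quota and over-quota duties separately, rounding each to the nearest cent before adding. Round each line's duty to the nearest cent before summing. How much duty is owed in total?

¥56,891.55

Line 1 (5166.31, Zorius, 952 units, ¥15,907.92):
Base rate for 5166.31 is ¥5.84/unit.
Origin Zorius is the FTA partner but 5166.31 is not on the preference list; base rate stands.
The additional-duty order on 5166.31 targets Ravmark, not Zorius; it does not apply.
Duty = 952 × ¥5.84 = ¥5,559.68.
Line 2 (3200.29, Feneth, 5,963 m², ¥373,164.54):
Code 3200.29 is under a tariff-rate quota (threshold 3,995 m²). In-quota: 3,995 m² at 6%; over-quota: 1,968 m² at 29.5%.
Pro-rata value split: in-quota = ¥373,164.54 × 3,995/5,963 = ¥250,007.10; over-quota = ¥373,164.54 − ¥250,007.10 = ¥123,157.44.
In-quota duty = ¥250,007.10 × 6% = ¥15,000.43. Over-quota duty = ¥123,157.44 × 29.5% = ¥36,331.44.
Line duty = ¥15,000.43 + ¥36,331.44 = ¥51,331.87.
Line 3 (8227.64, Zorius, 1,651 units, ¥405,105.87):
Base rate for 8227.64 is ¥0.92/unit.
Origin Zorius qualifies under the Vinos–Zorius agreement and 8227.64 is covered: preferential rate Free applies instead.
Duty = ¥405,105.87 × 0% = ¥0.00.
Total = ¥5,559.68 + ¥51,331.87 + ¥0.00 = ¥56,891.55.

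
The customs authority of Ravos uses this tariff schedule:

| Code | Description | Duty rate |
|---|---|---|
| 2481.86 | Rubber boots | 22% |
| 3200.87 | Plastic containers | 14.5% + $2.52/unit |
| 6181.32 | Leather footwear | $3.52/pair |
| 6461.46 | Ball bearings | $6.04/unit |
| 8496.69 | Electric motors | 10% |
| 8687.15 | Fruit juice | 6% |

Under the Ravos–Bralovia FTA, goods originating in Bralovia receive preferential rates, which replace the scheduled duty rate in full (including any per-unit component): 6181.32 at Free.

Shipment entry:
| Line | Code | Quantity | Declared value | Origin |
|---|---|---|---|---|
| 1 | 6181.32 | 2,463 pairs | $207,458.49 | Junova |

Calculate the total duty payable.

Line 1 (6181.32, Junova, 2,463 pairs, $207,458.49):
Base rate for 6181.32 is $3.52/pair.
6181.32 has an FTA preferential rate, but origin Junova is not Bralovia; base rate stands.
Duty = 2,463 × $3.52 = $8,669.76.

$8,669.76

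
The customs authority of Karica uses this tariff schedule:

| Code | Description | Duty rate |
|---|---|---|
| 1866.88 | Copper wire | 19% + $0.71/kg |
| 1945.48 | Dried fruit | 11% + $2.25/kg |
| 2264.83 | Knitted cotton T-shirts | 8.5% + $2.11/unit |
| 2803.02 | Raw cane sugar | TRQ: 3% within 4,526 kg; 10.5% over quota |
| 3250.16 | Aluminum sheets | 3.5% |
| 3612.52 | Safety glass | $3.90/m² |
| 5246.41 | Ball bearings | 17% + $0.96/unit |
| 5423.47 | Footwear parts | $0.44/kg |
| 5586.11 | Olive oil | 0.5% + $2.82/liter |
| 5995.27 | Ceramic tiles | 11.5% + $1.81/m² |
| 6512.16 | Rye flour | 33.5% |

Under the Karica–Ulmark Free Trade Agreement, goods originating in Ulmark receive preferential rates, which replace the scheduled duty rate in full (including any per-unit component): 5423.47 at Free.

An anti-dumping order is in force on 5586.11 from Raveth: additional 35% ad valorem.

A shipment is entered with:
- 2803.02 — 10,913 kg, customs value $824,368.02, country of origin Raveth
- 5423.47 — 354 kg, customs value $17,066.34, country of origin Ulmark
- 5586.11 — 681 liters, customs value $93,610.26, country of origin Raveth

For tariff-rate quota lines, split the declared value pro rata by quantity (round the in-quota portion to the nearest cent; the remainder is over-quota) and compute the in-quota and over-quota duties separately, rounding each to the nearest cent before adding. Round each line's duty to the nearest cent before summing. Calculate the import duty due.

$96,068.65

Line 1 (2803.02, Raveth, 10,913 kg, $824,368.02):
Code 2803.02 is under a tariff-rate quota (threshold 4,526 kg). In-quota: 4,526 kg at 3%; over-quota: 6,387 kg at 10.5%.
Pro-rata value split: in-quota = $824,368.02 × 4,526/10,913 = $341,894.04; over-quota = $824,368.02 − $341,894.04 = $482,473.98.
In-quota duty = $341,894.04 × 3% = $10,256.82. Over-quota duty = $482,473.98 × 10.5% = $50,659.77.
Line duty = $10,256.82 + $50,659.77 = $60,916.59.
Line 2 (5423.47, Ulmark, 354 kg, $17,066.34):
Base rate for 5423.47 is $0.44/kg.
Origin Ulmark qualifies under the Karica–Ulmark agreement and 5423.47 is covered: preferential rate Free applies instead.
Duty = $17,066.34 × 0% = $0.00.
Line 3 (5586.11, Raveth, 681 liters, $93,610.26):
Base rate for 5586.11 is 0.5% + $2.82/liter.
Additional duty on 5586.11 from Raveth: +35%. Applied ad valorem rate: 0.5% + 35% = 35.5%.
Duty = $93,610.26 × 35.5% + 681 × $2.82 = $35,152.06.
Total = $60,916.59 + $0.00 + $35,152.06 = $96,068.65.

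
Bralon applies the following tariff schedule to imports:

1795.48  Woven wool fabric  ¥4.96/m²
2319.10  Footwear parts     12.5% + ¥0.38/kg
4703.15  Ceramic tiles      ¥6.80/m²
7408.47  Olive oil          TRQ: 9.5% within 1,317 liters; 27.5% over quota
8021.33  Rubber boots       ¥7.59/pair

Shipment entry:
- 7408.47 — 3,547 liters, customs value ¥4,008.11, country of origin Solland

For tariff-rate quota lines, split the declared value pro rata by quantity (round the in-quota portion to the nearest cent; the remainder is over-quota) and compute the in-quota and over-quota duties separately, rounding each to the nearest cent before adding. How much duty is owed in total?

Line 1 (7408.47, Solland, 3,547 liters, ¥4,008.11):
Code 7408.47 is under a tariff-rate quota (threshold 1,317 liters). In-quota: 1,317 liters at 9.5%; over-quota: 2,230 liters at 27.5%.
Pro-rata value split: in-quota = ¥4,008.11 × 1,317/3,547 = ¥1,488.21; over-quota = ¥4,008.11 − ¥1,488.21 = ¥2,519.90.
In-quota duty = ¥1,488.21 × 9.5% = ¥141.38. Over-quota duty = ¥2,519.90 × 27.5% = ¥692.97.
Line duty = ¥141.38 + ¥692.97 = ¥834.35.

¥834.35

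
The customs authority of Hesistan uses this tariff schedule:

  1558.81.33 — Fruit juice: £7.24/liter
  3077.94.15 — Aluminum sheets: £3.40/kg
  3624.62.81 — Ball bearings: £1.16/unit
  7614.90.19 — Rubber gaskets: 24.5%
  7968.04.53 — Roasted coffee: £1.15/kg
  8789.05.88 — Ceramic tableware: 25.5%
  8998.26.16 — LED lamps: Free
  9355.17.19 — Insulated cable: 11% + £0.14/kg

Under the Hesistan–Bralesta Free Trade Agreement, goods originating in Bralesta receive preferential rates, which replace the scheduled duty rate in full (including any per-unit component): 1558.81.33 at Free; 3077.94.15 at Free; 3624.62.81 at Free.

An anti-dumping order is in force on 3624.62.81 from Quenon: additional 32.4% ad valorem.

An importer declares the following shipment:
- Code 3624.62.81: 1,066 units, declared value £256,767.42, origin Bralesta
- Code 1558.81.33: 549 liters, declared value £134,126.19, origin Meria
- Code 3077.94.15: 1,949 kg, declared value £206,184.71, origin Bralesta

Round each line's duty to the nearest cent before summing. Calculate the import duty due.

£3,974.76

Line 1 (3624.62.81, Bralesta, 1,066 units, £256,767.42):
Base rate for 3624.62.81 is £1.16/unit.
Origin Bralesta qualifies under the Hesistan–Bralesta agreement and 3624.62.81 is covered: preferential rate Free applies instead.
The additional-duty order on 3624.62.81 targets Quenon, not Bralesta; it does not apply.
Duty = £256,767.42 × 0% = £0.00.
Line 2 (1558.81.33, Meria, 549 liters, £134,126.19):
Base rate for 1558.81.33 is £7.24/liter.
1558.81.33 has an FTA preferential rate, but origin Meria is not Bralesta; base rate stands.
Duty = 549 × £7.24 = £3,974.76.
Line 3 (3077.94.15, Bralesta, 1,949 kg, £206,184.71):
Base rate for 3077.94.15 is £3.40/kg.
Origin Bralesta qualifies under the Hesistan–Bralesta agreement and 3077.94.15 is covered: preferential rate Free applies instead.
Duty = £206,184.71 × 0% = £0.00.
Total = £0.00 + £3,974.76 + £0.00 = £3,974.76.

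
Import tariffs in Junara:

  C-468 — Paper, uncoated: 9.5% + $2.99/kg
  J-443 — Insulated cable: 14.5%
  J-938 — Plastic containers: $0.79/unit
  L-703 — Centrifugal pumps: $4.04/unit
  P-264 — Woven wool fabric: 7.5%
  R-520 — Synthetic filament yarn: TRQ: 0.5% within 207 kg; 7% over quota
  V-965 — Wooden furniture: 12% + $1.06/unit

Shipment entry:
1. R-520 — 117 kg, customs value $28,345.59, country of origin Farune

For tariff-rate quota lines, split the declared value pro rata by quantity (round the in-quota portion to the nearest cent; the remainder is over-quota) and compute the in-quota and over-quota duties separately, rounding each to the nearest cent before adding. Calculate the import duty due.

Line 1 (R-520, Farune, 117 kg, $28,345.59):
Code R-520 is under a tariff-rate quota (threshold 207 kg). Quantity 117 kg is within the quota, so the in-quota rate 0.5% applies to the full value.
Duty = $28,345.59 × 0.5% = $141.73.

$141.73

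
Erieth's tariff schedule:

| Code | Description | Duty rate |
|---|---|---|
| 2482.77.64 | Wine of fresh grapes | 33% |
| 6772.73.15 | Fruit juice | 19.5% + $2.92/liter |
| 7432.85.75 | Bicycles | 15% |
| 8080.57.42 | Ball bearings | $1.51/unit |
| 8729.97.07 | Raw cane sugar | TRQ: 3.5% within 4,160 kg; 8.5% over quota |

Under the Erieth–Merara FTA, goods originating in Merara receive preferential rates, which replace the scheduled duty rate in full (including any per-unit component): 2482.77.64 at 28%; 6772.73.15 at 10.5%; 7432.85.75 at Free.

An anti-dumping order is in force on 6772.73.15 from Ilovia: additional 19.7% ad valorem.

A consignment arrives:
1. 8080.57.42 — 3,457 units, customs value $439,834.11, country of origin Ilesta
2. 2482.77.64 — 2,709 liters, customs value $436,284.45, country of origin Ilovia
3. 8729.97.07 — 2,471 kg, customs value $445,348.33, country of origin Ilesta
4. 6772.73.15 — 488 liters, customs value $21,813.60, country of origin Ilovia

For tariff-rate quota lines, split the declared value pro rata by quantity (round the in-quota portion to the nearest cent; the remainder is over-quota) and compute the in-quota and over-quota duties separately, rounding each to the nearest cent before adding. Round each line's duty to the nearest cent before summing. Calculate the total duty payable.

Line 1 (8080.57.42, Ilesta, 3,457 units, $439,834.11):
Base rate for 8080.57.42 is $1.51/unit.
Duty = 3,457 × $1.51 = $5,220.07.
Line 2 (2482.77.64, Ilovia, 2,709 liters, $436,284.45):
Base rate for 2482.77.64 is 33%.
2482.77.64 has an FTA preferential rate, but origin Ilovia is not Merara; base rate stands.
Duty = $436,284.45 × 33% = $143,973.87.
Line 3 (8729.97.07, Ilesta, 2,471 kg, $445,348.33):
Code 8729.97.07 is under a tariff-rate quota (threshold 4,160 kg). Quantity 2,471 kg is within the quota, so the in-quota rate 3.5% applies to the full value.
Duty = $445,348.33 × 3.5% = $15,587.19.
Line 4 (6772.73.15, Ilovia, 488 liters, $21,813.60):
Base rate for 6772.73.15 is 19.5% + $2.92/liter.
6772.73.15 has an FTA preferential rate, but origin Ilovia is not Merara; base rate stands.
Additional duty on 6772.73.15 from Ilovia: +19.7%. Applied ad valorem rate: 19.5% + 19.7% = 39.2%.
Duty = $21,813.60 × 39.2% + 488 × $2.92 = $9,975.89.
Total = $5,220.07 + $143,973.87 + $15,587.19 + $9,975.89 = $174,757.02.

$174,757.02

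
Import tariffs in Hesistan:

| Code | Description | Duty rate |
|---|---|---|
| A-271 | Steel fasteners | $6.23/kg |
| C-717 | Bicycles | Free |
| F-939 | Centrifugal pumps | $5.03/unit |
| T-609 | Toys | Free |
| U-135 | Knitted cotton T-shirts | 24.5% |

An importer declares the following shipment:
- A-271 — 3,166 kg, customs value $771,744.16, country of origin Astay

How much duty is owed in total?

$19,724.18

Line 1 (A-271, Astay, 3,166 kg, $771,744.16):
Base rate for A-271 is $6.23/kg.
Duty = 3,166 × $6.23 = $19,724.18.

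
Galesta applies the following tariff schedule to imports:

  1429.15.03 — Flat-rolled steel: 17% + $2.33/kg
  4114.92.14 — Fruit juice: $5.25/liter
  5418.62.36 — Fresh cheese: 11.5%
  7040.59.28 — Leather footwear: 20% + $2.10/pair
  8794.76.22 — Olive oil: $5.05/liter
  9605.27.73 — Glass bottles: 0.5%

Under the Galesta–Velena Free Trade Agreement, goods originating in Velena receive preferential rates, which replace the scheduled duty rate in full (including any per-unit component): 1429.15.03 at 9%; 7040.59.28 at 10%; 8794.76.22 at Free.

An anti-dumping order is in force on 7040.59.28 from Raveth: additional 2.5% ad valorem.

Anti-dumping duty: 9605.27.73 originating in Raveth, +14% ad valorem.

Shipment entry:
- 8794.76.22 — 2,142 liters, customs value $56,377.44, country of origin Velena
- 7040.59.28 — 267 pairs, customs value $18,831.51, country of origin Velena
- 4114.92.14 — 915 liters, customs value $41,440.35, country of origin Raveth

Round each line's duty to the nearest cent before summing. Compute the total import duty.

Line 1 (8794.76.22, Velena, 2,142 liters, $56,377.44):
Base rate for 8794.76.22 is $5.05/liter.
Origin Velena qualifies under the Galesta–Velena agreement and 8794.76.22 is covered: preferential rate Free applies instead.
Duty = $56,377.44 × 0% = $0.00.
Line 2 (7040.59.28, Velena, 267 pairs, $18,831.51):
Base rate for 7040.59.28 is 20% + $2.10/pair.
Origin Velena qualifies under the Galesta–Velena agreement and 7040.59.28 is covered: preferential rate 10% applies instead.
The additional-duty order on 7040.59.28 targets Raveth, not Velena; it does not apply.
Duty = $18,831.51 × 10% = $1,883.15.
Line 3 (4114.92.14, Raveth, 915 liters, $41,440.35):
Base rate for 4114.92.14 is $5.25/liter.
Duty = 915 × $5.25 = $4,803.75.
Total = $0.00 + $1,883.15 + $4,803.75 = $6,686.90.

$6,686.90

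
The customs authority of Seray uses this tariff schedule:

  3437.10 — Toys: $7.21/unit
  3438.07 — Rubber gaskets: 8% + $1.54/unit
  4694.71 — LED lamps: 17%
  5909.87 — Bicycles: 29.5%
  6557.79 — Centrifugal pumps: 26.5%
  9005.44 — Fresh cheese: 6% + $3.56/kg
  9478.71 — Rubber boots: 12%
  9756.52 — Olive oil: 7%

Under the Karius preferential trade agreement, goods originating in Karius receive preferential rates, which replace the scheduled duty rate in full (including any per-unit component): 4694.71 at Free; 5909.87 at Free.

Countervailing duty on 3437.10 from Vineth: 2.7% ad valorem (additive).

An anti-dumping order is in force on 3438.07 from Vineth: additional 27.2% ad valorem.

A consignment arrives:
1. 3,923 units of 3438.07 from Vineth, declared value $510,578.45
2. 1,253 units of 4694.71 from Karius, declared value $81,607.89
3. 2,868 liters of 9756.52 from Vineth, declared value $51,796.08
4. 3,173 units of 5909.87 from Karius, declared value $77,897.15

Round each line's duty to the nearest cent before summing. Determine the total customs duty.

Line 1 (3438.07, Vineth, 3,923 units, $510,578.45):
Base rate for 3438.07 is 8% + $1.54/unit.
Additional duty on 3438.07 from Vineth: +27.2%. Applied ad valorem rate: 8% + 27.2% = 35.2%.
Duty = $510,578.45 × 35.2% + 3,923 × $1.54 = $185,765.03.
Line 2 (4694.71, Karius, 1,253 units, $81,607.89):
Base rate for 4694.71 is 17%.
Origin Karius qualifies under the Seray–Karius agreement and 4694.71 is covered: preferential rate Free applies instead.
Duty = $81,607.89 × 0% = $0.00.
Line 3 (9756.52, Vineth, 2,868 liters, $51,796.08):
Base rate for 9756.52 is 7%.
Duty = $51,796.08 × 7% = $3,625.73.
Line 4 (5909.87, Karius, 3,173 units, $77,897.15):
Base rate for 5909.87 is 29.5%.
Origin Karius qualifies under the Seray–Karius agreement and 5909.87 is covered: preferential rate Free applies instead.
Duty = $77,897.15 × 0% = $0.00.
Total = $185,765.03 + $0.00 + $3,625.73 + $0.00 = $189,390.76.

$189,390.76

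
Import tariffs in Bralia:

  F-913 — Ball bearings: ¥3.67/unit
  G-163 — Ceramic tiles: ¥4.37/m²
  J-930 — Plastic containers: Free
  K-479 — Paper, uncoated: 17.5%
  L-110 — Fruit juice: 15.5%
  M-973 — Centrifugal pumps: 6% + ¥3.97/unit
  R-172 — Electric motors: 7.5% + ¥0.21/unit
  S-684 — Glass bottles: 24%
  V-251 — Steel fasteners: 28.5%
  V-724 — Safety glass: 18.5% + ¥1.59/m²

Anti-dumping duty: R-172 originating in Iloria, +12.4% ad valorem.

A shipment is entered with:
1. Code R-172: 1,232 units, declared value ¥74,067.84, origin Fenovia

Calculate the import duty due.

¥5,813.81

Line 1 (R-172, Fenovia, 1,232 units, ¥74,067.84):
Base rate for R-172 is 7.5% + ¥0.21/unit.
The additional-duty order on R-172 targets Iloria, not Fenovia; it does not apply.
Duty = ¥74,067.84 × 7.5% + 1,232 × ¥0.21 = ¥5,813.81.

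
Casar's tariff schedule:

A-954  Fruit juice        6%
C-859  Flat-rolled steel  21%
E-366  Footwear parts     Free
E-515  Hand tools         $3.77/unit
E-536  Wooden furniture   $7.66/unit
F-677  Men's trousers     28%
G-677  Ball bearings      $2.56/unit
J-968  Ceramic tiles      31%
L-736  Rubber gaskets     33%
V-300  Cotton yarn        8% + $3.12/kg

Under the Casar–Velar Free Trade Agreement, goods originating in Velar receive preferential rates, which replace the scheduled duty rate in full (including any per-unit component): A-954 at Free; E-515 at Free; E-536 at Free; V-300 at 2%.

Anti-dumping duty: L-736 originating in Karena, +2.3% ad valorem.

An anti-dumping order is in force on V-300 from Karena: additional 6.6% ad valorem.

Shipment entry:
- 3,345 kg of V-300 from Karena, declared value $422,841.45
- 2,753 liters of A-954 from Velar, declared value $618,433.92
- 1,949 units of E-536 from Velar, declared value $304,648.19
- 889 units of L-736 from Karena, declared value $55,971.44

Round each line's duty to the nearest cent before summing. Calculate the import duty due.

Line 1 (V-300, Karena, 3,345 kg, $422,841.45):
Base rate for V-300 is 8% + $3.12/kg.
V-300 has an FTA preferential rate, but origin Karena is not Velar; base rate stands.
Additional duty on V-300 from Karena: +6.6%. Applied ad valorem rate: 8% + 6.6% = 14.6%.
Duty = $422,841.45 × 14.6% + 3,345 × $3.12 = $72,171.25.
Line 2 (A-954, Velar, 2,753 liters, $618,433.92):
Base rate for A-954 is 6%.
Origin Velar qualifies under the Casar–Velar agreement and A-954 is covered: preferential rate Free applies instead.
Duty = $618,433.92 × 0% = $0.00.
Line 3 (E-536, Velar, 1,949 units, $304,648.19):
Base rate for E-536 is $7.66/unit.
Origin Velar qualifies under the Casar–Velar agreement and E-536 is covered: preferential rate Free applies instead.
Duty = $304,648.19 × 0% = $0.00.
Line 4 (L-736, Karena, 889 units, $55,971.44):
Base rate for L-736 is 33%.
Additional duty on L-736 from Karena: +2.3%. Applied ad valorem rate: 33% + 2.3% = 35.3%.
Duty = $55,971.44 × 35.3% = $19,757.92.
Total = $72,171.25 + $0.00 + $0.00 + $19,757.92 = $91,929.17.

$91,929.17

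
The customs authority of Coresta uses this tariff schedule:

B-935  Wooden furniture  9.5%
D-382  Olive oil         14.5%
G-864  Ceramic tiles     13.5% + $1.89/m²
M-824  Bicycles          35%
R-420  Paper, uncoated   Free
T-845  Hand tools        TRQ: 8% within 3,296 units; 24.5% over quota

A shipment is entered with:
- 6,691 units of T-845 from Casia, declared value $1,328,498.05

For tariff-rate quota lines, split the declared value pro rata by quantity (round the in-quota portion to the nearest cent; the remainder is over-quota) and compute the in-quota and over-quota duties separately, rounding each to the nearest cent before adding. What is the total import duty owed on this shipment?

Line 1 (T-845, Casia, 6,691 units, $1,328,498.05):
Code T-845 is under a tariff-rate quota (threshold 3,296 units). In-quota: 3,296 units at 8%; over-quota: 3,395 units at 24.5%.
Pro-rata value split: in-quota = $1,328,498.05 × 3,296/6,691 = $654,420.80; over-quota = $1,328,498.05 − $654,420.80 = $674,077.25.
In-quota duty = $654,420.80 × 8% = $52,353.66. Over-quota duty = $674,077.25 × 24.5% = $165,148.93.
Line duty = $52,353.66 + $165,148.93 = $217,502.59.

$217,502.59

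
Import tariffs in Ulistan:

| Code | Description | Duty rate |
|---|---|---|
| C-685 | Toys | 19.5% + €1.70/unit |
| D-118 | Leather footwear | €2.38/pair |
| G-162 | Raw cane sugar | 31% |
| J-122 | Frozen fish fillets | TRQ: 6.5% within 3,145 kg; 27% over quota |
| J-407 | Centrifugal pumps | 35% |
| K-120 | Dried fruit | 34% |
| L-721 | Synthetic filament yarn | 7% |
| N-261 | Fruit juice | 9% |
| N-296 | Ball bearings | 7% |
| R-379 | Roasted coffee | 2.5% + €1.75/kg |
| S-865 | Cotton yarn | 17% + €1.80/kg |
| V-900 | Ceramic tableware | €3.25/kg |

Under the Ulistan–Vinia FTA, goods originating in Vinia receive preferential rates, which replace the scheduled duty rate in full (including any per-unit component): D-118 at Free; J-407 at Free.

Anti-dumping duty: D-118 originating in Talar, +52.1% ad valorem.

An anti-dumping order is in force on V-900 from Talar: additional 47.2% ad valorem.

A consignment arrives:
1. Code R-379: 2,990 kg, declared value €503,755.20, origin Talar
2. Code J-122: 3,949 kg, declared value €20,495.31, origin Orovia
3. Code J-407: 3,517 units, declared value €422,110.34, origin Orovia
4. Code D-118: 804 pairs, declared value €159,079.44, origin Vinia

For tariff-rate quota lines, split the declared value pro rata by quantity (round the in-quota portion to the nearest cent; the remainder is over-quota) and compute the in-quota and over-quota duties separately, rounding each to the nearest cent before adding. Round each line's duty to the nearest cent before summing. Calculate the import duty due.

Line 1 (R-379, Talar, 2,990 kg, €503,755.20):
Base rate for R-379 is 2.5% + €1.75/kg.
Duty = €503,755.20 × 2.5% + 2,990 × €1.75 = €17,826.38.
Line 2 (J-122, Orovia, 3,949 kg, €20,495.31):
Code J-122 is under a tariff-rate quota (threshold 3,145 kg). In-quota: 3,145 kg at 6.5%; over-quota: 804 kg at 27%.
Pro-rata value split: in-quota = €20,495.31 × 3,145/3,949 = €16,322.55; over-quota = €20,495.31 − €16,322.55 = €4,172.76.
In-quota duty = €16,322.55 × 6.5% = €1,060.97. Over-quota duty = €4,172.76 × 27% = €1,126.65.
Line duty = €1,060.97 + €1,126.65 = €2,187.62.
Line 3 (J-407, Orovia, 3,517 units, €422,110.34):
Base rate for J-407 is 35%.
J-407 has an FTA preferential rate, but origin Orovia is not Vinia; base rate stands.
Duty = €422,110.34 × 35% = €147,738.62.
Line 4 (D-118, Vinia, 804 pairs, €159,079.44):
Base rate for D-118 is €2.38/pair.
Origin Vinia qualifies under the Ulistan–Vinia agreement and D-118 is covered: preferential rate Free applies instead.
The additional-duty order on D-118 targets Talar, not Vinia; it does not apply.
Duty = €159,079.44 × 0% = €0.00.
Total = €17,826.38 + €2,187.62 + €147,738.62 + €0.00 = €167,752.62.

€167,752.62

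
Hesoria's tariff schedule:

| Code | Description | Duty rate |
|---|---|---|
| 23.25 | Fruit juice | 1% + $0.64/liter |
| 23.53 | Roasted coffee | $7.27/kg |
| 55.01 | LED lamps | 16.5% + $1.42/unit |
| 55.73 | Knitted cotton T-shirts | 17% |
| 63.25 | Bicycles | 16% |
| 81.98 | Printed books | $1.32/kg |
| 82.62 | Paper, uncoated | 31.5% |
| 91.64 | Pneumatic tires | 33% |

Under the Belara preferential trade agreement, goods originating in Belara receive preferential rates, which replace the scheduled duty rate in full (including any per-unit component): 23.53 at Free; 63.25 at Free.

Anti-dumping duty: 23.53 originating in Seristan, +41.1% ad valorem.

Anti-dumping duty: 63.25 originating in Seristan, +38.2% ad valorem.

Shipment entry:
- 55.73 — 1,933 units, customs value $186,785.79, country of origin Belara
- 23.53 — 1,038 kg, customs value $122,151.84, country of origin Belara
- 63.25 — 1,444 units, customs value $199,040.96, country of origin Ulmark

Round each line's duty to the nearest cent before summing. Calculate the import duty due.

Line 1 (55.73, Belara, 1,933 units, $186,785.79):
Base rate for 55.73 is 17%.
Origin Belara is the FTA partner but 55.73 is not on the preference list; base rate stands.
Duty = $186,785.79 × 17% = $31,753.58.
Line 2 (23.53, Belara, 1,038 kg, $122,151.84):
Base rate for 23.53 is $7.27/kg.
Origin Belara qualifies under the Hesoria–Belara agreement and 23.53 is covered: preferential rate Free applies instead.
The additional-duty order on 23.53 targets Seristan, not Belara; it does not apply.
Duty = $122,151.84 × 0% = $0.00.
Line 3 (63.25, Ulmark, 1,444 units, $199,040.96):
Base rate for 63.25 is 16%.
63.25 has an FTA preferential rate, but origin Ulmark is not Belara; base rate stands.
The additional-duty order on 63.25 targets Seristan, not Ulmark; it does not apply.
Duty = $199,040.96 × 16% = $31,846.55.
Total = $31,753.58 + $0.00 + $31,846.55 = $63,600.13.

$63,600.13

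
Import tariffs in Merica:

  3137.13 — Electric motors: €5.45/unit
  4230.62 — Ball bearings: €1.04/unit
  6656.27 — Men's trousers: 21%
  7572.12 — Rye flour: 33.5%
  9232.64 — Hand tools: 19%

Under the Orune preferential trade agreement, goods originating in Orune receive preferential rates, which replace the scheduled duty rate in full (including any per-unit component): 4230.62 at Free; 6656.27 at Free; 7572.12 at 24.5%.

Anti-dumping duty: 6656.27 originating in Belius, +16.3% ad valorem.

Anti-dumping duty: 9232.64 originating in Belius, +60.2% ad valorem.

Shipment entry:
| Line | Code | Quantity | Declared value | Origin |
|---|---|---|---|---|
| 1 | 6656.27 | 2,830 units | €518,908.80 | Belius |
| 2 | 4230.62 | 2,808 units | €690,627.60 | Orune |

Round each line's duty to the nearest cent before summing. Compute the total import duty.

Line 1 (6656.27, Belius, 2,830 units, €518,908.80):
Base rate for 6656.27 is 21%.
6656.27 has an FTA preferential rate, but origin Belius is not Orune; base rate stands.
Additional duty on 6656.27 from Belius: +16.3%. Applied ad valorem rate: 21% + 16.3% = 37.3%.
Duty = €518,908.80 × 37.3% = €193,552.98.
Line 2 (4230.62, Orune, 2,808 units, €690,627.60):
Base rate for 4230.62 is €1.04/unit.
Origin Orune qualifies under the Merica–Orune agreement and 4230.62 is covered: preferential rate Free applies instead.
Duty = €690,627.60 × 0% = €0.00.
Total = €193,552.98 + €0.00 = €193,552.98.

€193,552.98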